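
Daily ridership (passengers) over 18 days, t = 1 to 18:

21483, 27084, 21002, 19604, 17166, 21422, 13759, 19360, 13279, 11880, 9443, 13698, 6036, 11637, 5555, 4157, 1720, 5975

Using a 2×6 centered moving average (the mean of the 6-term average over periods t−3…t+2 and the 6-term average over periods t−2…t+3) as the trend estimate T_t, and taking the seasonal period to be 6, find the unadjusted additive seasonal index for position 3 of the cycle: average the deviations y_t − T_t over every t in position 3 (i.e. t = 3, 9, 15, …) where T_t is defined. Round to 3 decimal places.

-934.875

Season position 3 occurs at t = 9, 15 (where T_t is defined).
t=9: T_9 = 14213.50000; y_9 − T_9 = 13279 − 14213.50000 = -934.50000
t=15: T_15 = 6490.25000; y_15 − T_15 = 5555 − 6490.25000 = -935.25000
Mean deviation: (-934.50000 + -935.25000) / 2 = -934.875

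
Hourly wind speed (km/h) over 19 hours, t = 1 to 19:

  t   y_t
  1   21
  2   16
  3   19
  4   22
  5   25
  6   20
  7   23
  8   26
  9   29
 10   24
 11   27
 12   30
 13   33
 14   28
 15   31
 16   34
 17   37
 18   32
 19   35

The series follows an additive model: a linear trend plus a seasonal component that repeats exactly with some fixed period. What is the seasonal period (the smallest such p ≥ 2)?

First differences y_{t+1} − y_t: -5, 3, 3, 3, -5, 3, 3, 3, -5, 3, …
The difference pattern repeats every 4 terms and not for any smaller step, so p = 4.

4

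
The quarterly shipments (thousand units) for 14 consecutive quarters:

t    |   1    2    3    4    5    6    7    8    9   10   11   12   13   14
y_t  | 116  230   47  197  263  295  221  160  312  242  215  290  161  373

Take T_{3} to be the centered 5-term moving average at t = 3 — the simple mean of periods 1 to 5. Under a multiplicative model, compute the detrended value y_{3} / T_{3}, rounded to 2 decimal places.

Trend T_3 = (116 + 230 + 47 + 197 + 263) / 5 = 853/5 = 170.6000
Ratio to trend: 47 / 170.6000 = 0.28

0.28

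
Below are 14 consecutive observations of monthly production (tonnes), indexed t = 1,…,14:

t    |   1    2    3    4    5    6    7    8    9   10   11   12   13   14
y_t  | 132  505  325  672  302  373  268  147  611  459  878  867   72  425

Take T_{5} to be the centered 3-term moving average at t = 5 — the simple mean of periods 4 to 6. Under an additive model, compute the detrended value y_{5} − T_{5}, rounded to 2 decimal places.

Trend T_5 = (672 + 302 + 373) / 3 = 1347/3 = 449.0000
Detrended value: 302 − 449.0000 = -147.00

-147.00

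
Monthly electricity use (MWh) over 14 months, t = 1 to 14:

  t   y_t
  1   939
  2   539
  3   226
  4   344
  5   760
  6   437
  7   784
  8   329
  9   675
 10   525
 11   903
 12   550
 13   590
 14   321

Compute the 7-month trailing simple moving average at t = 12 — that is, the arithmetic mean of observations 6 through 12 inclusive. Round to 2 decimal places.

Sum of periods 6–12: 437 + 784 + 329 + 675 + 525 + 903 + 550 = 4203
Divide by 7: 4203 / 7 = 600.43

600.43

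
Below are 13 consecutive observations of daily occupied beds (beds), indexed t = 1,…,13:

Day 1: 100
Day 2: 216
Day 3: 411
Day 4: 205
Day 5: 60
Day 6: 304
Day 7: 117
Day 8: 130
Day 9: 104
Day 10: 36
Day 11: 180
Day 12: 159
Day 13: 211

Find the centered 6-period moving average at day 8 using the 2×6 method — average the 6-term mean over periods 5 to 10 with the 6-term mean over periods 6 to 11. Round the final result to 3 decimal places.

Sum over 5–10: 60 + 304 + 117 + 130 + 104 + 36 = 751
Sum over 6–11: 304 + 117 + 130 + 104 + 36 + 180 = 871
CMA at t=8 = (751 + 871) / (2·6) = 1622 / 12 = 135.167

135.167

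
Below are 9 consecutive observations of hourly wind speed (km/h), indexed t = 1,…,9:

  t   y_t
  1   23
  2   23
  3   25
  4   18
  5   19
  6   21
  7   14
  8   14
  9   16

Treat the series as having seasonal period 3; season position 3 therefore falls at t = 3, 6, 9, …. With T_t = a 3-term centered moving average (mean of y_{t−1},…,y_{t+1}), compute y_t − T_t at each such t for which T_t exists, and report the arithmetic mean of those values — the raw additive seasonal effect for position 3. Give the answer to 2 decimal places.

3.00

Season position 3 occurs at t = 3, 6 (where T_t is defined).
t=3: T_3 = 22.0000; y_3 − T_3 = 25 − 22.0000 = 3.0000
t=6: T_6 = 18.0000; y_6 − T_6 = 21 − 18.0000 = 3.0000
Mean deviation: (3.0000 + 3.0000) / 2 = 3.00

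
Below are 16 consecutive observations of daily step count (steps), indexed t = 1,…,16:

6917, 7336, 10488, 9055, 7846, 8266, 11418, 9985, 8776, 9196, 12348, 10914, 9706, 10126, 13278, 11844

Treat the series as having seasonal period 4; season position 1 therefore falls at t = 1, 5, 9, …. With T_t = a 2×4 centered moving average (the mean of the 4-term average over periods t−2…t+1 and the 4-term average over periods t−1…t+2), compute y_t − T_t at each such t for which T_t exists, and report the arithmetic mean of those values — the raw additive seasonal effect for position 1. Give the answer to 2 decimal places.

-1183.92

Season position 1 occurs at t = 5, 9, 13 (where T_t is defined).
t=5: T_5 = 9030.0000; y_5 − T_5 = 7846 − 9030.0000 = -1184.0000
t=9: T_9 = 9960.0000; y_9 − T_9 = 8776 − 9960.0000 = -1184.0000
t=13: T_13 = 10889.7500; y_13 − T_13 = 9706 − 10889.7500 = -1183.7500
Mean deviation: (-1184.0000 + -1184.0000 + -1183.7500) / 3 = -1183.92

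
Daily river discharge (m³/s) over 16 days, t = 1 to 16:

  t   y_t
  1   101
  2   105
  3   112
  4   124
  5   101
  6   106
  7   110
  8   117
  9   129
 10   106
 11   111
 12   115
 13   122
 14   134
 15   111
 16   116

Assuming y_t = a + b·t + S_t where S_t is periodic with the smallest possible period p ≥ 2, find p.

5

First differences y_{t+1} − y_t: 4, 7, 12, -23, 5, 4, 7, 12, -23, 5, 4, 7, …
The difference pattern repeats every 5 terms and not for any smaller step, so p = 5.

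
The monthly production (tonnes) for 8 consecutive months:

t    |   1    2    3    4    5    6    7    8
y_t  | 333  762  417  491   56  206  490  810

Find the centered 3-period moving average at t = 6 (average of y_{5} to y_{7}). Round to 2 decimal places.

250.67

Sum of periods 5–7: 56 + 206 + 490 = 752
Divide by 3: 752 / 3 = 250.67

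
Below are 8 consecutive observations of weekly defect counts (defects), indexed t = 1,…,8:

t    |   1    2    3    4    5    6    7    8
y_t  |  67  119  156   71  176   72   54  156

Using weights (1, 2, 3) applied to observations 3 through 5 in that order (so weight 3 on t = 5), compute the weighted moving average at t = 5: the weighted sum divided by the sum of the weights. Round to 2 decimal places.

137.67

Weighted sum: 1·156 + 2·71 + 3·176 = 156 + 142 + 528 = 826
Weight total: 1 + 2 + 3 = 6
WMA = 826 / 6 = 137.67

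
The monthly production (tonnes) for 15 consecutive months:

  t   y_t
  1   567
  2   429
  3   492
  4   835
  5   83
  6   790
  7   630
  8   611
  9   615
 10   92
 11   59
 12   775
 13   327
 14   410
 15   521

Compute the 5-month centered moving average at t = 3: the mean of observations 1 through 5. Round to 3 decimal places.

Sum of periods 1–5: 567 + 429 + 492 + 835 + 83 = 2406
Divide by 5: 2406 / 5 = 481.200

481.200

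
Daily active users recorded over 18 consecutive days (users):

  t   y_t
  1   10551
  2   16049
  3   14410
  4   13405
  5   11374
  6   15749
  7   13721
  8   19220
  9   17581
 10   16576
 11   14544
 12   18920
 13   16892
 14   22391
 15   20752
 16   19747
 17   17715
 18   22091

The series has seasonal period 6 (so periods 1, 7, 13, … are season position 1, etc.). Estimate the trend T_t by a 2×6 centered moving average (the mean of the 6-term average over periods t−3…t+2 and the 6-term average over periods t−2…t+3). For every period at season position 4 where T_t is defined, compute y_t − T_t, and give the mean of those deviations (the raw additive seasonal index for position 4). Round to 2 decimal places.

Season position 4 occurs at t = 4, 10 (where T_t is defined).
t=4: T_4 = 13853.8333; y_4 − T_4 = 13405 − 13853.8333 = -448.8333
t=10: T_10 = 17024.5833; y_10 − T_10 = 16576 − 17024.5833 = -448.5833
Mean deviation: (-448.8333 + -448.5833) / 2 = -448.71

-448.71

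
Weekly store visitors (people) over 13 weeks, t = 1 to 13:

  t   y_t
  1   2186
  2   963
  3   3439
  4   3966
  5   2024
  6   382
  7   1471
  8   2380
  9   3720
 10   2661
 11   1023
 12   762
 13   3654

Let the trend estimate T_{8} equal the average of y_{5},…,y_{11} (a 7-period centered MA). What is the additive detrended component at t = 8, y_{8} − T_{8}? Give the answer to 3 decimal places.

428.429

Trend T_8 = (2024 + 382 + 1471 + 2380 + 3720 + 2661 + 1023) / 7 = 13661/7 = 1951.57143
Detrended value: 2380 − 1951.57143 = 428.429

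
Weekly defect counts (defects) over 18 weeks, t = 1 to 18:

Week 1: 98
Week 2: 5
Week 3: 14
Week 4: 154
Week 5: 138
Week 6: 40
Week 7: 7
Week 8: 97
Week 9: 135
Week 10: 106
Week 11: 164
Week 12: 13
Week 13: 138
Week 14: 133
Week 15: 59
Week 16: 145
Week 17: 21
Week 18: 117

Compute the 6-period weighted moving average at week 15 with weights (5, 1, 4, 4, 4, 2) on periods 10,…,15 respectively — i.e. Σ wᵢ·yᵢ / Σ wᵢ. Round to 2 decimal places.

97.40

Weighted sum: 5·106 + 1·164 + 4·13 + 4·138 + 4·133 + 2·59 = 530 + 164 + 52 + 552 + 532 + 118 = 1948
Weight total: 5 + 1 + 4 + 4 + 4 + 2 = 20
WMA = 1948 / 20 = 97.40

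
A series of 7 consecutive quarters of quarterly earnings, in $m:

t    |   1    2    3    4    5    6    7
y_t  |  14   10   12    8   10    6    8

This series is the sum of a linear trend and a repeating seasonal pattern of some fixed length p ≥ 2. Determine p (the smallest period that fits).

2

First differences y_{t+1} − y_t: -4, 2, -4, 2, -4, 2, …
The difference pattern repeats every 2 terms and not for any smaller step, so p = 2.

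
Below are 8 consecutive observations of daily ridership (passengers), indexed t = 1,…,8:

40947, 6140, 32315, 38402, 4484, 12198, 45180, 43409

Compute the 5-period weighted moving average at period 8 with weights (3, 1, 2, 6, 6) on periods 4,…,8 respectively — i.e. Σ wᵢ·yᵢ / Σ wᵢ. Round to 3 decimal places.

37534.444

Weighted sum: 3·38402 + 1·4484 + 2·12198 + 6·45180 + 6·43409 = 115206 + 4484 + 24396 + 271080 + 260454 = 675620
Weight total: 3 + 1 + 2 + 6 + 6 = 18
WMA = 675620 / 18 = 37534.444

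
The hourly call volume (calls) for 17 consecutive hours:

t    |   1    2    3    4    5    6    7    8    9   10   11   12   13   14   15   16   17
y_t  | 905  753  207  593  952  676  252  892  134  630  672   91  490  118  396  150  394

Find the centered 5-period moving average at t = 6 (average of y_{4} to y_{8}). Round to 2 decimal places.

673.00

Sum of periods 4–8: 593 + 952 + 676 + 252 + 892 = 3365
Divide by 5: 3365 / 5 = 673.00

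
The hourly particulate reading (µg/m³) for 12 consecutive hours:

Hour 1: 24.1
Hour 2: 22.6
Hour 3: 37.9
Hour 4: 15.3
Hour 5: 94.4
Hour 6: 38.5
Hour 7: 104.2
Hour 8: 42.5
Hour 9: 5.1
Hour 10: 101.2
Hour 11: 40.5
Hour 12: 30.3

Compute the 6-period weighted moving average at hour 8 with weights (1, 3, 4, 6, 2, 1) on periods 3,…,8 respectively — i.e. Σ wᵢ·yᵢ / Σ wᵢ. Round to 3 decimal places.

55.488

Weighted sum: 1·37.9 + 3·15.3 + 4·94.4 + 6·38.5 + 2·104.2 + 1·42.5 = 37.9 + 45.9 + 377.6 + 231.0 + 208.4 + 42.5 = 943.3
Weight total: 1 + 3 + 4 + 6 + 2 + 1 = 17
WMA = 943.3 / 17 = 55.488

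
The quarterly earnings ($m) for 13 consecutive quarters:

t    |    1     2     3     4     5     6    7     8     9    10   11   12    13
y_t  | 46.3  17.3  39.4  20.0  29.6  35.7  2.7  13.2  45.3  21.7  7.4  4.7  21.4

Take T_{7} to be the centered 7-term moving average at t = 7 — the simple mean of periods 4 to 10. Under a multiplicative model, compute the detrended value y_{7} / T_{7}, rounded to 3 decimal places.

0.112

Trend T_7 = (20.0 + 29.6 + 35.7 + 2.7 + 13.2 + 45.3 + 21.7) / 7 = 168.2/7 = 24.02857
Ratio to trend: 2.7 / 24.02857 = 0.112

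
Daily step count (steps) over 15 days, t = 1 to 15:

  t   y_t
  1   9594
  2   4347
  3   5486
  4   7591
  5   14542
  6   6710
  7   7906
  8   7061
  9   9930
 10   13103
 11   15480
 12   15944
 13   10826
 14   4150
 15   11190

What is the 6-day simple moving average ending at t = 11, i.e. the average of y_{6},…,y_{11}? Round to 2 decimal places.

Sum of periods 6–11: 6710 + 7906 + 7061 + 9930 + 13103 + 15480 = 60190
Divide by 6: 60190 / 6 = 10031.67

10031.67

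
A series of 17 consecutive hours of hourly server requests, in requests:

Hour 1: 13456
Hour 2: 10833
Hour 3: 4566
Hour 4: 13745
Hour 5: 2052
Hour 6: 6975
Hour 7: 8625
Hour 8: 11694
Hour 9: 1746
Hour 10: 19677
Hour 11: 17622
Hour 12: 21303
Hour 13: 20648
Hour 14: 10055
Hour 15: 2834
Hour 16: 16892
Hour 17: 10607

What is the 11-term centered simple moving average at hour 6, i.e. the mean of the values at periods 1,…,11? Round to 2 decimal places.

10090.09

Sum of periods 1–11: 13456 + 10833 + 4566 + 13745 + 2052 + 6975 + 8625 + 11694 + 1746 + 19677 + 17622 = 110991
Divide by 11: 110991 / 11 = 10090.09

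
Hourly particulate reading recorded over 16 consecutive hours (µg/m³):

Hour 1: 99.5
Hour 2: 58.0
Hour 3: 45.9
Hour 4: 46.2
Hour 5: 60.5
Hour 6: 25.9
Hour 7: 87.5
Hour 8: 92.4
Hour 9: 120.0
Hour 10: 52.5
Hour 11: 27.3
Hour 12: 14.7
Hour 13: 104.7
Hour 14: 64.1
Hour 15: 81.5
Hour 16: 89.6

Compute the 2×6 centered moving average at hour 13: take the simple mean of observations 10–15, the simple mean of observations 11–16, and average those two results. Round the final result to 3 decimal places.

60.558

Sum over 10–15: 52.5 + 27.3 + 14.7 + 104.7 + 64.1 + 81.5 = 344.8
Sum over 11–16: 27.3 + 14.7 + 104.7 + 64.1 + 81.5 + 89.6 = 381.9
CMA at t=13 = (344.8 + 381.9) / (2·6) = 726.7 / 12 = 60.558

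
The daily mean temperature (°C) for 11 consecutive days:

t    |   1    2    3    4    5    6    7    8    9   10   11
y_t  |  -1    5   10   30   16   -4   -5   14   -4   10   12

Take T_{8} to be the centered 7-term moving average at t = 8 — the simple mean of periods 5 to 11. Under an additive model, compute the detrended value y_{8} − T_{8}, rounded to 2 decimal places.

8.43

Trend T_8 = (16 + (-4) + (-5) + 14 + (-4) + 10 + 12) / 7 = 39/7 = 5.5714
Detrended value: 14 − 5.5714 = 8.43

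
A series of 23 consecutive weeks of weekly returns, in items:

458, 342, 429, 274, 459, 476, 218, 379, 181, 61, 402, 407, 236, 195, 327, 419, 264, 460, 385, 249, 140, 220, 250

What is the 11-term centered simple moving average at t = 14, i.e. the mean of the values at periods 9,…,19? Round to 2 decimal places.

Sum of periods 9–19: 181 + 61 + 402 + 407 + 236 + 195 + 327 + 419 + 264 + 460 + 385 = 3337
Divide by 11: 3337 / 11 = 303.36

303.36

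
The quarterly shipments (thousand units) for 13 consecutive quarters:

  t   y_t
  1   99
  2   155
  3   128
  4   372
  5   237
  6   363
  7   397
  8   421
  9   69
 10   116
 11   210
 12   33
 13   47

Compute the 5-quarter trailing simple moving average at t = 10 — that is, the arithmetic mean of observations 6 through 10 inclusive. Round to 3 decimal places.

273.200

Sum of periods 6–10: 363 + 397 + 421 + 69 + 116 = 1366
Divide by 5: 1366 / 5 = 273.200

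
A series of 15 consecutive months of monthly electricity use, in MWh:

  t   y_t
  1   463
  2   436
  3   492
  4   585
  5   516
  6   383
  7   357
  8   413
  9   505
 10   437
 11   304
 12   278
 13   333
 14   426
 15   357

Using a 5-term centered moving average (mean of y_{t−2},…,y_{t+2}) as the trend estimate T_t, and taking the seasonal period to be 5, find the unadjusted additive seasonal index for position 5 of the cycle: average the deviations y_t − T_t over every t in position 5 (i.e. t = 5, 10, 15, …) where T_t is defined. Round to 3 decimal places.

Season position 5 occurs at t = 5, 10 (where T_t is defined).
t=5: T_5 = 466.60000; y_5 − T_5 = 516 − 466.60000 = 49.40000
t=10: T_10 = 387.40000; y_10 − T_10 = 437 − 387.40000 = 49.60000
Mean deviation: (49.40000 + 49.60000) / 2 = 49.500

49.500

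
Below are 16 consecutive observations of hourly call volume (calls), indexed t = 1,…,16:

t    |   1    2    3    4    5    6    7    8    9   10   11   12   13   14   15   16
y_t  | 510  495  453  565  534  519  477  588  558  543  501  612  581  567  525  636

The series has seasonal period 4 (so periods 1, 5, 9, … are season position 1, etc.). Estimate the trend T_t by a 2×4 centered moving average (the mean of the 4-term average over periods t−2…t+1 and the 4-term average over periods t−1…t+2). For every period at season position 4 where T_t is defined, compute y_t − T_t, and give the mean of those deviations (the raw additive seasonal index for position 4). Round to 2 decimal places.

49.83

Season position 4 occurs at t = 4, 8, 12 (where T_t is defined).
t=4: T_4 = 514.7500; y_4 − T_4 = 565 − 514.7500 = 50.2500
t=8: T_8 = 538.5000; y_8 − T_8 = 588 − 538.5000 = 49.5000
t=12: T_12 = 562.2500; y_12 − T_12 = 612 − 562.2500 = 49.7500
Mean deviation: (50.2500 + 49.5000 + 49.7500) / 3 = 49.83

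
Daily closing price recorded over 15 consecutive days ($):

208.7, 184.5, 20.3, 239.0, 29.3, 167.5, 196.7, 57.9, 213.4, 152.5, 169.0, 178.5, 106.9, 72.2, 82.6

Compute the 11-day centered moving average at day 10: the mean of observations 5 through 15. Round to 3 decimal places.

129.682

Sum of periods 5–15: 29.3 + 167.5 + 196.7 + 57.9 + 213.4 + 152.5 + 169.0 + 178.5 + 106.9 + 72.2 + 82.6 = 1426.5
Divide by 11: 1426.5 / 11 = 129.682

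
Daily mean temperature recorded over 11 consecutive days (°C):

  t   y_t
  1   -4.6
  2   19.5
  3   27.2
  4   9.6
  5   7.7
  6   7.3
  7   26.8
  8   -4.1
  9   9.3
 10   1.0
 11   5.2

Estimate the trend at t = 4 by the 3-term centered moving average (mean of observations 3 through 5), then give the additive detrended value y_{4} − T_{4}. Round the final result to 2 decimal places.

Trend T_4 = (27.2 + 9.6 + 7.7) / 3 = 44.5/3 = 14.8333
Detrended value: 9.6 − 14.8333 = -5.23

-5.23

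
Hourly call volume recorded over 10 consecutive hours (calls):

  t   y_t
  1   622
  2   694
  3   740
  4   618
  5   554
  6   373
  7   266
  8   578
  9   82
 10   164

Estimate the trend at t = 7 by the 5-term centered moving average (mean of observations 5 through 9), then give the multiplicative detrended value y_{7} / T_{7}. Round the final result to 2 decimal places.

0.72

Trend T_7 = (554 + 373 + 266 + 578 + 82) / 5 = 1853/5 = 370.6000
Ratio to trend: 266 / 370.6000 = 0.72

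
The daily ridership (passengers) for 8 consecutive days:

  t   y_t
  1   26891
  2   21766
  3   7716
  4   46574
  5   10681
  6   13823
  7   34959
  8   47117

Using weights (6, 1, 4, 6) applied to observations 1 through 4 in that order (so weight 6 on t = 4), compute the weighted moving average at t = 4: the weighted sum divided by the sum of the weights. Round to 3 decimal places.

29024.706

Weighted sum: 6·26891 + 1·21766 + 4·7716 + 6·46574 = 161346 + 21766 + 30864 + 279444 = 493420
Weight total: 6 + 1 + 4 + 6 = 17
WMA = 493420 / 17 = 29024.706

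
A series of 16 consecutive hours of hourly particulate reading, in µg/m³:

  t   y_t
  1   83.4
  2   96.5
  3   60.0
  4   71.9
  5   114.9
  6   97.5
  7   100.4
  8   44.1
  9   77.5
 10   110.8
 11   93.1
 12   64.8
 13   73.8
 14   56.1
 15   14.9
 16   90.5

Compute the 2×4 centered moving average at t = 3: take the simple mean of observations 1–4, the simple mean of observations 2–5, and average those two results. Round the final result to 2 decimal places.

Sum over 1–4: 83.4 + 96.5 + 60.0 + 71.9 = 311.8
Sum over 2–5: 96.5 + 60.0 + 71.9 + 114.9 = 343.3
CMA at t=3 = (311.8 + 343.3) / (2·4) = 655.1 / 8 = 81.89

81.89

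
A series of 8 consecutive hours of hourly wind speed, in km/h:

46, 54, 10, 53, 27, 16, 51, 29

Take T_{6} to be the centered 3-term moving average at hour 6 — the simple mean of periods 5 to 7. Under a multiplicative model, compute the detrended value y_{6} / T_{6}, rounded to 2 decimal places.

0.51

Trend T_6 = (27 + 16 + 51) / 3 = 94/3 = 31.3333
Ratio to trend: 16 / 31.3333 = 0.51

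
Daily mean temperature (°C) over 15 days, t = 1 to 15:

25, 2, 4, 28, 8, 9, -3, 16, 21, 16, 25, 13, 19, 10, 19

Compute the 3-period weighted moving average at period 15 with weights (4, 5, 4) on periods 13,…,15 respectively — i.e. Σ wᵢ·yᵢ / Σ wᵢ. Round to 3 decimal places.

15.538

Weighted sum: 4·19 + 5·10 + 4·19 = 76 + 50 + 76 = 202
Weight total: 4 + 5 + 4 = 13
WMA = 202 / 13 = 15.538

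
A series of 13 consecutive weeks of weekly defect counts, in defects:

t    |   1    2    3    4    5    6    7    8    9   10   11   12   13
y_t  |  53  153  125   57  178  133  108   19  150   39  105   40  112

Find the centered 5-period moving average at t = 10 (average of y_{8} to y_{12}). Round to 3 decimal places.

70.600

Sum of periods 8–12: 19 + 150 + 39 + 105 + 40 = 353
Divide by 5: 353 / 5 = 70.600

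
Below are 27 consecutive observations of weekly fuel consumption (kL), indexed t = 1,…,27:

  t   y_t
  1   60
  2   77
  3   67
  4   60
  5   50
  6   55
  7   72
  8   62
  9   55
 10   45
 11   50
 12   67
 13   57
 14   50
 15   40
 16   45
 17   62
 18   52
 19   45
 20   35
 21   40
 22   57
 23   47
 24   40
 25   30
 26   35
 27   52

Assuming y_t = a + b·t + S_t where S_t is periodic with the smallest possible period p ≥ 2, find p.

First differences y_{t+1} − y_t: 17, -10, -7, -10, 5, 17, -10, -7, -10, 5, 17, -10, …
The difference pattern repeats every 5 terms and not for any smaller step, so p = 5.

5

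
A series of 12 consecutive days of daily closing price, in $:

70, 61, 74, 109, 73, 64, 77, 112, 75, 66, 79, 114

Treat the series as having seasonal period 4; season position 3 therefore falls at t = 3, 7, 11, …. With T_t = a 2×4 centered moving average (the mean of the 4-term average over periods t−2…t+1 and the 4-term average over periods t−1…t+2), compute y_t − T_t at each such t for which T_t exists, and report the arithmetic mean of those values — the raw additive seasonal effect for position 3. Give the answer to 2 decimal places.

-4.81

Season position 3 occurs at t = 3, 7 (where T_t is defined).
t=3: T_3 = 78.8750; y_3 − T_3 = 74 − 78.8750 = -4.8750
t=7: T_7 = 81.7500; y_7 − T_7 = 77 − 81.7500 = -4.7500
Mean deviation: (-4.8750 + -4.7500) / 2 = -4.81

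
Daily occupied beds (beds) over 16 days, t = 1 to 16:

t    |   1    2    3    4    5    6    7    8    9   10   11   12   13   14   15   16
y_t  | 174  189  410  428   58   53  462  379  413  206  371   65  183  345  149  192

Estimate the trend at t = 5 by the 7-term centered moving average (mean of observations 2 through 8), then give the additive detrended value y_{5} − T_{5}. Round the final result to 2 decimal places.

Trend T_5 = (189 + 410 + 428 + 58 + 53 + 462 + 379) / 7 = 1979/7 = 282.7143
Detrended value: 58 − 282.7143 = -224.71

-224.71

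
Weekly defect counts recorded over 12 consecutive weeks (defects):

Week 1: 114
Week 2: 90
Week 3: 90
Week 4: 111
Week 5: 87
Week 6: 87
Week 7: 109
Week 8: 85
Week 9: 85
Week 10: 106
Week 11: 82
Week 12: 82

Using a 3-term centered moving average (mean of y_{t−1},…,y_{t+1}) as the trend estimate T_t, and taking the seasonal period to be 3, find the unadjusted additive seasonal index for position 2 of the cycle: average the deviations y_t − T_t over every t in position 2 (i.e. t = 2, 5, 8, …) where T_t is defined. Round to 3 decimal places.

Season position 2 occurs at t = 2, 5, 8, 11 (where T_t is defined).
t=2: T_2 = 98.00000; y_2 − T_2 = 90 − 98.00000 = -8.00000
t=5: T_5 = 95.00000; y_5 − T_5 = 87 − 95.00000 = -8.00000
t=8: T_8 = 93.00000; y_8 − T_8 = 85 − 93.00000 = -8.00000
t=11: T_11 = 90.00000; y_11 − T_11 = 82 − 90.00000 = -8.00000
Mean deviation: (-8.00000 + -8.00000 + -8.00000 + -8.00000) / 4 = -8.000

-8.000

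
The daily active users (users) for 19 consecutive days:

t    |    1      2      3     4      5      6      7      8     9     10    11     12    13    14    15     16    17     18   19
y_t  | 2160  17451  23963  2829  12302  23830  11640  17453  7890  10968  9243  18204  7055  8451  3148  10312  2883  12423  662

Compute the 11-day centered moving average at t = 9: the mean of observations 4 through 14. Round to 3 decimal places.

Sum of periods 4–14: 2829 + 12302 + 23830 + 11640 + 17453 + 7890 + 10968 + 9243 + 18204 + 7055 + 8451 = 129865
Divide by 11: 129865 / 11 = 11805.909

11805.909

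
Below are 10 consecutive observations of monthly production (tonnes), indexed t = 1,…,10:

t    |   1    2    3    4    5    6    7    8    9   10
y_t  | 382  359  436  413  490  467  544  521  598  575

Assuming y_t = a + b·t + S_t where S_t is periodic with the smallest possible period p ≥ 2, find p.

2

First differences y_{t+1} − y_t: -23, 77, -23, 77, -23, 77, …
The difference pattern repeats every 2 terms and not for any smaller step, so p = 2.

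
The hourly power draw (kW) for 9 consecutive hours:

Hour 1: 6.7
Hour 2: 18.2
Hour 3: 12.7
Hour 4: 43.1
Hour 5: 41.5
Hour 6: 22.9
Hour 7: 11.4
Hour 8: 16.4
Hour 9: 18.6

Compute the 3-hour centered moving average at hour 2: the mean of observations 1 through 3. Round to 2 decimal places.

Sum of periods 1–3: 6.7 + 18.2 + 12.7 = 37.6
Divide by 3: 37.6 / 3 = 12.53

12.53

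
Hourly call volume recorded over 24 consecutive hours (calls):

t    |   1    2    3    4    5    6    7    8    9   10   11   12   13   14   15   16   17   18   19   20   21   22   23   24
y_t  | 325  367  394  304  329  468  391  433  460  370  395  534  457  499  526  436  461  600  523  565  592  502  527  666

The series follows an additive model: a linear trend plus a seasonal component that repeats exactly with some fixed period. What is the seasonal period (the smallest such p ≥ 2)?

First differences y_{t+1} − y_t: 42, 27, -90, 25, 139, -77, 42, 27, -90, 25, 139, -77, 42, 27, …
The difference pattern repeats every 6 terms and not for any smaller step, so p = 6.

6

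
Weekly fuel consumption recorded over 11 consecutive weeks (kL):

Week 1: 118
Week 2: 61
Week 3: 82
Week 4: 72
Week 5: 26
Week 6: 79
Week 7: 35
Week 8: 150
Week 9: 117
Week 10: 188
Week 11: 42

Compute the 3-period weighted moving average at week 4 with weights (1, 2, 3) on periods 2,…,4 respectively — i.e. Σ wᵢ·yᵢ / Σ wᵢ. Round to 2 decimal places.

73.50

Weighted sum: 1·61 + 2·82 + 3·72 = 61 + 164 + 216 = 441
Weight total: 1 + 2 + 3 = 6
WMA = 441 / 6 = 73.50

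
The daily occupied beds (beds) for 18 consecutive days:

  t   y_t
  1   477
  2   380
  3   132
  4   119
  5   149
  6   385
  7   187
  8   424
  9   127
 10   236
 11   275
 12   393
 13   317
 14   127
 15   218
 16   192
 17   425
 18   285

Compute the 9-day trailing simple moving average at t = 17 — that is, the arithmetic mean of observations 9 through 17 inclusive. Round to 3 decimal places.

256.667

Sum of periods 9–17: 127 + 236 + 275 + 393 + 317 + 127 + 218 + 192 + 425 = 2310
Divide by 9: 2310 / 9 = 256.667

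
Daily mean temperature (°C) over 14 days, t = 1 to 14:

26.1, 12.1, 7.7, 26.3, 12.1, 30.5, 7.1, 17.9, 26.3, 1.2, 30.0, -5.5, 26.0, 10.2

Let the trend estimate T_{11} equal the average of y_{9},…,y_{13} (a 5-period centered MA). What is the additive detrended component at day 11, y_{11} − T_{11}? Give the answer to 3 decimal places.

14.400

Trend T_11 = (26.3 + 1.2 + 30.0 + (-5.5) + 26.0) / 5 = 78.0/5 = 15.60000
Detrended value: 30.0 − 15.60000 = 14.400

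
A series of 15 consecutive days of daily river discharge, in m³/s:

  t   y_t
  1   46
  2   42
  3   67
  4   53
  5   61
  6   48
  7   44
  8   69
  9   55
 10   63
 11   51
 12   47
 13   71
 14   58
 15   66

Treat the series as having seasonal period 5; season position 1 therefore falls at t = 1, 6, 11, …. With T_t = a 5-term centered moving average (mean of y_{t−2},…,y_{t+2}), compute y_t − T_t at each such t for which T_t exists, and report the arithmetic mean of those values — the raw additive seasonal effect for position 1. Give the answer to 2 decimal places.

-6.70

Season position 1 occurs at t = 6, 11 (where T_t is defined).
t=6: T_6 = 55.0000; y_6 − T_6 = 48 − 55.0000 = -7.0000
t=11: T_11 = 57.4000; y_11 − T_11 = 51 − 57.4000 = -6.4000
Mean deviation: (-7.0000 + -6.4000) / 2 = -6.70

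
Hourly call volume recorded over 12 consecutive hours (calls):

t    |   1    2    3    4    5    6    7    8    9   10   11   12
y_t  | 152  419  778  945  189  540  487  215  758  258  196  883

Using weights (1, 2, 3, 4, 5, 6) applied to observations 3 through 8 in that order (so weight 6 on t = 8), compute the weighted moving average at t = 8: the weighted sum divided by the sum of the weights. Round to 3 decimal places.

434.286

Weighted sum: 1·778 + 2·945 + 3·189 + 4·540 + 5·487 + 6·215 = 778 + 1890 + 567 + 2160 + 2435 + 1290 = 9120
Weight total: 1 + 2 + 3 + 4 + 5 + 6 = 21
WMA = 9120 / 21 = 434.286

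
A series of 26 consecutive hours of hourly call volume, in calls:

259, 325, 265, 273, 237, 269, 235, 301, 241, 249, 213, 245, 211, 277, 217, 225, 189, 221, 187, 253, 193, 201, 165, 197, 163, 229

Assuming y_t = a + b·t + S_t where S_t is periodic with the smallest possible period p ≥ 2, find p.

First differences y_{t+1} − y_t: 66, -60, 8, -36, 32, -34, 66, -60, 8, -36, 32, -34, 66, -60, …
The difference pattern repeats every 6 terms and not for any smaller step, so p = 6.

6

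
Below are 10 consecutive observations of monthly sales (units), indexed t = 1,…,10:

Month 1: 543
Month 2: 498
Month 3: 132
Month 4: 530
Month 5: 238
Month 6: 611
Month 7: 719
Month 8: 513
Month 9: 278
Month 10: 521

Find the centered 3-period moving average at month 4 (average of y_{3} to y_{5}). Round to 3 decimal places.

300.000

Sum of periods 3–5: 132 + 530 + 238 = 900
Divide by 3: 900 / 3 = 300.000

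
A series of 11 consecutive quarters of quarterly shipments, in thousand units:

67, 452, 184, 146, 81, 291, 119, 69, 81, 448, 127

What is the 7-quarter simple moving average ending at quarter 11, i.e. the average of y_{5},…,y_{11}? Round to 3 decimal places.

Sum of periods 5–11: 81 + 291 + 119 + 69 + 81 + 448 + 127 = 1216
Divide by 7: 1216 / 7 = 173.714

173.714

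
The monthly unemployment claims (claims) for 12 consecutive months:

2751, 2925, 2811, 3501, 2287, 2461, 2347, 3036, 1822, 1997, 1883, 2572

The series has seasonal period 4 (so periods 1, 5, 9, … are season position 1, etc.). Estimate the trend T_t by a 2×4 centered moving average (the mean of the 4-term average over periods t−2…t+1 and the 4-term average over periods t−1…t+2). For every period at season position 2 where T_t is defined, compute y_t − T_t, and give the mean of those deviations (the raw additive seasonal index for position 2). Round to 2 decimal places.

Season position 2 occurs at t = 6, 10 (where T_t is defined).
t=6: T_6 = 2590.8750; y_6 − T_6 = 2461 − 2590.8750 = -129.8750
t=10: T_10 = 2126.5000; y_10 − T_10 = 1997 − 2126.5000 = -129.5000
Mean deviation: (-129.8750 + -129.5000) / 2 = -129.69

-129.69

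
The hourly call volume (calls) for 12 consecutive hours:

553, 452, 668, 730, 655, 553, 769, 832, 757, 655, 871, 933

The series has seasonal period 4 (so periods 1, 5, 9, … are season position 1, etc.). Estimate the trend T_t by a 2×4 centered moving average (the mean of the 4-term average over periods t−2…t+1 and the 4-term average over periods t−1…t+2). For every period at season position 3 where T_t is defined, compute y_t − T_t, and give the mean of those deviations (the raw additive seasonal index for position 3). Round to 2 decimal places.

Season position 3 occurs at t = 3, 7 (where T_t is defined).
t=3: T_3 = 613.5000; y_3 − T_3 = 668 − 613.5000 = 54.5000
t=7: T_7 = 715.0000; y_7 − T_7 = 769 − 715.0000 = 54.0000
Mean deviation: (54.5000 + 54.0000) / 2 = 54.25

54.25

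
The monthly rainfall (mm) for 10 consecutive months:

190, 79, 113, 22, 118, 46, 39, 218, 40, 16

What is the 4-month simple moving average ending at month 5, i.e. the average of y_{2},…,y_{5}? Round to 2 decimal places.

Sum of periods 2–5: 79 + 113 + 22 + 118 = 332
Divide by 4: 332 / 4 = 83.00

83.00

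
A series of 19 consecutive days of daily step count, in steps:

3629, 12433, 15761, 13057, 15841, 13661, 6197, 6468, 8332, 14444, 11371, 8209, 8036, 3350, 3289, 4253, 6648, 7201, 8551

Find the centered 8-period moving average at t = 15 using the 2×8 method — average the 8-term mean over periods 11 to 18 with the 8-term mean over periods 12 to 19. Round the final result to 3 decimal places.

Sum over 11–18: 11371 + 8209 + 8036 + 3350 + 3289 + 4253 + 6648 + 7201 = 52357
Sum over 12–19: 8209 + 8036 + 3350 + 3289 + 4253 + 6648 + 7201 + 8551 = 49537
CMA at t=15 = (52357 + 49537) / (2·8) = 101894 / 16 = 6368.375

6368.375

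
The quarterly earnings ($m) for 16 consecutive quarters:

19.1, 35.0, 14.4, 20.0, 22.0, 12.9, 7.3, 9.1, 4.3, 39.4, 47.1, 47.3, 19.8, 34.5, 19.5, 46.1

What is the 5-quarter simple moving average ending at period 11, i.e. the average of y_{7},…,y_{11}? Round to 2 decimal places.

21.44

Sum of periods 7–11: 7.3 + 9.1 + 4.3 + 39.4 + 47.1 = 107.2
Divide by 5: 107.2 / 5 = 21.44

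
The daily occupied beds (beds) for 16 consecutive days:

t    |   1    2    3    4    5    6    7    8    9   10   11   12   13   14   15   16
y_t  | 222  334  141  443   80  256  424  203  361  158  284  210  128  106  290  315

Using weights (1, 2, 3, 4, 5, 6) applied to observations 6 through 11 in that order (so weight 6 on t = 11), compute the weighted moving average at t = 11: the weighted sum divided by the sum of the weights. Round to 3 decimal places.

269.095

Weighted sum: 1·256 + 2·424 + 3·203 + 4·361 + 5·158 + 6·284 = 256 + 848 + 609 + 1444 + 790 + 1704 = 5651
Weight total: 1 + 2 + 3 + 4 + 5 + 6 = 21
WMA = 5651 / 21 = 269.095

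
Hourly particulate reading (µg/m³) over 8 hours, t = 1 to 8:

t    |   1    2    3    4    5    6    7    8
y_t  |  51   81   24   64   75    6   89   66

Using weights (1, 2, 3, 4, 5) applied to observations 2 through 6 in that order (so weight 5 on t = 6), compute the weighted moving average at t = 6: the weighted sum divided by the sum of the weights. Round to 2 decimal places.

43.40

Weighted sum: 1·81 + 2·24 + 3·64 + 4·75 + 5·6 = 81 + 48 + 192 + 300 + 30 = 651
Weight total: 1 + 2 + 3 + 4 + 5 = 15
WMA = 651 / 15 = 43.40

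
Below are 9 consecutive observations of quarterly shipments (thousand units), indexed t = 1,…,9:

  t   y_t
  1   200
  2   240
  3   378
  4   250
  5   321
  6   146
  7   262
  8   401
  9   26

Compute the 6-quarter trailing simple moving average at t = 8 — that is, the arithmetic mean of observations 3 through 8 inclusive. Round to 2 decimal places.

Sum of periods 3–8: 378 + 250 + 321 + 146 + 262 + 401 = 1758
Divide by 6: 1758 / 6 = 293.00

293.00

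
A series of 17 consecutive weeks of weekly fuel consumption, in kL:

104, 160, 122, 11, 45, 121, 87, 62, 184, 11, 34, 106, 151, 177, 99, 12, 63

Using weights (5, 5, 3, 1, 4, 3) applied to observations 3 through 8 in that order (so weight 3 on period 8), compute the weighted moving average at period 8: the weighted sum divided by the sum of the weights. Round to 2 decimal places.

Weighted sum: 5·122 + 5·11 + 3·45 + 1·121 + 4·87 + 3·62 = 610 + 55 + 135 + 121 + 348 + 186 = 1455
Weight total: 5 + 5 + 3 + 1 + 4 + 3 = 21
WMA = 1455 / 21 = 69.29

69.29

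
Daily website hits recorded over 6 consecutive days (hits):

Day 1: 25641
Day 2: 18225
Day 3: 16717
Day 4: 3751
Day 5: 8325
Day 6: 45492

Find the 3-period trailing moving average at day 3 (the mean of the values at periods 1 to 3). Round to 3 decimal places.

20194.333

Sum of periods 1–3: 25641 + 18225 + 16717 = 60583
Divide by 3: 60583 / 3 = 20194.333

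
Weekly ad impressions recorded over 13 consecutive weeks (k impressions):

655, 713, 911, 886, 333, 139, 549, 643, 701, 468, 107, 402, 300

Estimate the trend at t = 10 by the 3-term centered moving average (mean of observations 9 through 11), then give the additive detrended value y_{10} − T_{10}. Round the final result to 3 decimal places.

Trend T_10 = (701 + 468 + 107) / 3 = 1276/3 = 425.33333
Detrended value: 468 − 425.33333 = 42.667

42.667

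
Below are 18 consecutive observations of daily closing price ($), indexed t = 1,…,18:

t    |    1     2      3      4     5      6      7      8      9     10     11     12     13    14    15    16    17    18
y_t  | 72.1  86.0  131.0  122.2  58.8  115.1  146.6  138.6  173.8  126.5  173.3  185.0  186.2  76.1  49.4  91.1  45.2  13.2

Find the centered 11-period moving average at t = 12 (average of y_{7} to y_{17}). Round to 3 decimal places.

126.527

Sum of periods 7–17: 146.6 + 138.6 + 173.8 + 126.5 + 173.3 + 185.0 + 186.2 + 76.1 + 49.4 + 91.1 + 45.2 = 1391.8
Divide by 11: 1391.8 / 11 = 126.527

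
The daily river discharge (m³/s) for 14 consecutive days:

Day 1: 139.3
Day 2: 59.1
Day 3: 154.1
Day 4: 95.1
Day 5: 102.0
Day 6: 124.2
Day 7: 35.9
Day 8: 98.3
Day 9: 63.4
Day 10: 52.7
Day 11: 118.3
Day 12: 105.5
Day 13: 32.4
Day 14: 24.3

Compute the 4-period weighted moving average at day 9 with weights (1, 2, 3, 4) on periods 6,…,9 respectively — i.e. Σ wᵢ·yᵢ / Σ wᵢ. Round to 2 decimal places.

74.45

Weighted sum: 1·124.2 + 2·35.9 + 3·98.3 + 4·63.4 = 124.2 + 71.8 + 294.9 + 253.6 = 744.5
Weight total: 1 + 2 + 3 + 4 = 10
WMA = 744.5 / 10 = 74.45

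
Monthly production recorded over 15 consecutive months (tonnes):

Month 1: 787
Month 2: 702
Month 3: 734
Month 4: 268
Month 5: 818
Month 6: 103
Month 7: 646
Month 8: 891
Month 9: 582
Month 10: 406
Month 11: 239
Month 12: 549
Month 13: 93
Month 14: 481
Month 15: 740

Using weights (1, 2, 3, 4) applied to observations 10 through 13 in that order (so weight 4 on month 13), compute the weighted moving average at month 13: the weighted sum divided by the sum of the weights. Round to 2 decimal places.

290.30

Weighted sum: 1·406 + 2·239 + 3·549 + 4·93 = 406 + 478 + 1647 + 372 = 2903
Weight total: 1 + 2 + 3 + 4 = 10
WMA = 2903 / 10 = 290.30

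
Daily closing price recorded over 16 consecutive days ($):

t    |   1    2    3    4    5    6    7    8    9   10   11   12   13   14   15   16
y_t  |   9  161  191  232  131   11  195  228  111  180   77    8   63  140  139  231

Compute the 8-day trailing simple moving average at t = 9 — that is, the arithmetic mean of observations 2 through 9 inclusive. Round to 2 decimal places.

157.50

Sum of periods 2–9: 161 + 191 + 232 + 131 + 11 + 195 + 228 + 111 = 1260
Divide by 8: 1260 / 8 = 157.50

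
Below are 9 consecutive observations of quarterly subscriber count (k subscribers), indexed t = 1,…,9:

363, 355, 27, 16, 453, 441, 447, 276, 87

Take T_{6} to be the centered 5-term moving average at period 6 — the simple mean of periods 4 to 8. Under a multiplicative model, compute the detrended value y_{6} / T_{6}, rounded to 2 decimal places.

1.35

Trend T_6 = (16 + 453 + 441 + 447 + 276) / 5 = 1633/5 = 326.6000
Ratio to trend: 441 / 326.6000 = 1.35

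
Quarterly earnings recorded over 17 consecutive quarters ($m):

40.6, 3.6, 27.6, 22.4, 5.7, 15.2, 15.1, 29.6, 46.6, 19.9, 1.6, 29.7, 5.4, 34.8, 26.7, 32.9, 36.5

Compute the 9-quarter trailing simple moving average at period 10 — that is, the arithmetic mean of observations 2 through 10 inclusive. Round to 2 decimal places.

20.63

Sum of periods 2–10: 3.6 + 27.6 + 22.4 + 5.7 + 15.2 + 15.1 + 29.6 + 46.6 + 19.9 = 185.7
Divide by 9: 185.7 / 9 = 20.63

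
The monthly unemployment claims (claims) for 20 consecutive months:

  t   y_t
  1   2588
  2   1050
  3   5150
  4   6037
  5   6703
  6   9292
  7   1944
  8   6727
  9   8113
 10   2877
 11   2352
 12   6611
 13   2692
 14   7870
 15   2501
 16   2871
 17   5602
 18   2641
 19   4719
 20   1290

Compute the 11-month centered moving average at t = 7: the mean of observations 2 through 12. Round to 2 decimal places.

Sum of periods 2–12: 1050 + 5150 + 6037 + 6703 + 9292 + 1944 + 6727 + 8113 + 2877 + 2352 + 6611 = 56856
Divide by 11: 56856 / 11 = 5168.73

5168.73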